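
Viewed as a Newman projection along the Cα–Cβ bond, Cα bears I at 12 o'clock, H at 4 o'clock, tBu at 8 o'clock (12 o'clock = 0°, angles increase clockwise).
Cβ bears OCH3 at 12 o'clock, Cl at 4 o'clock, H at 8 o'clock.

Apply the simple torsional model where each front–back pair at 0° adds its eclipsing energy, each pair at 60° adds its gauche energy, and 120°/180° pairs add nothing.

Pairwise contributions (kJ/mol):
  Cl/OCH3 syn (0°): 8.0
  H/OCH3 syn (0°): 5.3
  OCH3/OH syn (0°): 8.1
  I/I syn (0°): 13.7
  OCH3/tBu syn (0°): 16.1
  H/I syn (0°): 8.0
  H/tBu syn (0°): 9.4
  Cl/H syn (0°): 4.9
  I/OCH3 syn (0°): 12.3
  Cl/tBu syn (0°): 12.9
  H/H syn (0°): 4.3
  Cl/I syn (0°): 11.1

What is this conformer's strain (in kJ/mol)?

26.6 kJ/mol

This conformer (eclipsed): I–OCH3 eclipsed, H–Cl eclipsed, tBu–H eclipsed; 12.3 + 4.9 + 9.4 = 26.6 kJ/mol.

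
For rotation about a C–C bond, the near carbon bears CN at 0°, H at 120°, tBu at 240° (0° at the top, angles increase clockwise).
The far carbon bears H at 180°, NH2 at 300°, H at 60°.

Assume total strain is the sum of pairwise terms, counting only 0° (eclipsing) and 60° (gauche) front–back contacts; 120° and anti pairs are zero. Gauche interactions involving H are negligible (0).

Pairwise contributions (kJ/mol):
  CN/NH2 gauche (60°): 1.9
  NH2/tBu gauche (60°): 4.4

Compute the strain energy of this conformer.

This conformer (staggered): CN(0°)/NH2(300°) gauche 1.9; tBu(240°)/NH2(300°) gauche 4.4 → 6.3 kJ/mol.

6.3 kJ/mol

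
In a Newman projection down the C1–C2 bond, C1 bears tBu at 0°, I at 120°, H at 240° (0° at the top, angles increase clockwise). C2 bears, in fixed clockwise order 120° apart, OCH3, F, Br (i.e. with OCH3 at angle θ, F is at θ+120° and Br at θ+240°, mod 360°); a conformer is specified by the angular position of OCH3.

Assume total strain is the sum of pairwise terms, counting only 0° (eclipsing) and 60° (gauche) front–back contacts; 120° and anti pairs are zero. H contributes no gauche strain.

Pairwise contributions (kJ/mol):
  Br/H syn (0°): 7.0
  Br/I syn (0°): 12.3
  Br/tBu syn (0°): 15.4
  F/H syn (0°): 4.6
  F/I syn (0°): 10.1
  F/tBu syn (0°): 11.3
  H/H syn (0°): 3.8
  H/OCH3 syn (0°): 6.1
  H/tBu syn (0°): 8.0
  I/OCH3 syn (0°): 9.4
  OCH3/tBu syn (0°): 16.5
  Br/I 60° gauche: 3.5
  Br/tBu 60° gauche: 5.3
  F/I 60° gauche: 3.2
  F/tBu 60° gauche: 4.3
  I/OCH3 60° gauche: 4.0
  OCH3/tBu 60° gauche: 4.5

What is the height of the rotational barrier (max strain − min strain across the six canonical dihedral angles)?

OCH3 at 0° (eclipsed): tBu–OCH3 eclipsed, I–F eclipsed, H–Br eclipsed; 16.5 + 10.1 + 7.0 = 33.6 kJ/mol.
OCH3 at 60° (staggered): tBu–OCH3 gauche, tBu–Br gauche, I–OCH3 gauche, I–F gauche; 4.5 + 5.3 + 4.0 + 3.2 = 17.0 kJ/mol.
OCH3 at 120° (eclipsed): tBu–Br eclipsed, I–OCH3 eclipsed, H–F eclipsed; 15.4 + 9.4 + 4.6 = 29.4 kJ/mol.
OCH3 at 180° (staggered): tBu–F gauche, tBu–Br gauche, I–OCH3 gauche, I–Br gauche; 4.3 + 5.3 + 4.0 + 3.5 = 17.1 kJ/mol.
OCH3 at 240° (eclipsed): tBu–F eclipsed, I–Br eclipsed, H–OCH3 eclipsed; 11.3 + 12.3 + 6.1 = 29.7 kJ/mol.
OCH3 at 300° (staggered): tBu–OCH3 gauche, tBu–F gauche, I–F gauche, I–Br gauche; 4.5 + 4.3 + 3.2 + 3.5 = 15.5 kJ/mol.
Max at 0° (33.6 kJ/mol), min at 300° (15.5 kJ/mol); barrier = 18.1 kJ/mol.

18.1 kJ/mol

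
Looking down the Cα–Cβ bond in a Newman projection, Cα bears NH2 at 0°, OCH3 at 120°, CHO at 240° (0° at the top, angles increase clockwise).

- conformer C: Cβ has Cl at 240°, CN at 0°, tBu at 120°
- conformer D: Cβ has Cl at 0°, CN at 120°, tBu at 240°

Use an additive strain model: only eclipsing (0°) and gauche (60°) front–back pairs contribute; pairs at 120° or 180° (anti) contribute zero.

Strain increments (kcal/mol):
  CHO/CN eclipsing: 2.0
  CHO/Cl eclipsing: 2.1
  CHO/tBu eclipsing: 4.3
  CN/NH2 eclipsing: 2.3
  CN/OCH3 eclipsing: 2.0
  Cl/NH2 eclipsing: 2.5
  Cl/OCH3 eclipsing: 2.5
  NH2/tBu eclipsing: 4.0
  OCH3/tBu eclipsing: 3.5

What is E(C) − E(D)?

-0.9 kcal/mol

C (eclipsed): NH2(0°)/CN(0°) eclipsed 2.3; OCH3(120°)/tBu(120°) eclipsed 3.5; CHO(240°)/Cl(240°) eclipsed 2.1 → 7.9 kcal/mol.
D (eclipsed): NH2(0°)/Cl(0°) eclipsed 2.5; OCH3(120°)/CN(120°) eclipsed 2.0; CHO(240°)/tBu(240°) eclipsed 4.3 → 8.8 kcal/mol.
E(C) − E(D) = 7.9 − 8.8 = -0.9 kcal/mol.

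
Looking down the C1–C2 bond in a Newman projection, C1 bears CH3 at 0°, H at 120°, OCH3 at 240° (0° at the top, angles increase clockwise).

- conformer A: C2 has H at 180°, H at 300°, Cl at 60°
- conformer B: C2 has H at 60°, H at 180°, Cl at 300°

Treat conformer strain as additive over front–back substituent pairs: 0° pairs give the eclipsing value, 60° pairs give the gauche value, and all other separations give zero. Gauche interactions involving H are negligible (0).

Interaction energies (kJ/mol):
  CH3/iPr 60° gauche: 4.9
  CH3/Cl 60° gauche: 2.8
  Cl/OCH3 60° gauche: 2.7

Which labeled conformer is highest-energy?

B

A (staggered): CH3–Cl gauche; 2.8 = 2.8 kJ/mol.
B (staggered): CH3–Cl gauche, OCH3–Cl gauche; 2.8 + 2.7 = 5.5 kJ/mol.
B has the highest total (5.5 kJ/mol).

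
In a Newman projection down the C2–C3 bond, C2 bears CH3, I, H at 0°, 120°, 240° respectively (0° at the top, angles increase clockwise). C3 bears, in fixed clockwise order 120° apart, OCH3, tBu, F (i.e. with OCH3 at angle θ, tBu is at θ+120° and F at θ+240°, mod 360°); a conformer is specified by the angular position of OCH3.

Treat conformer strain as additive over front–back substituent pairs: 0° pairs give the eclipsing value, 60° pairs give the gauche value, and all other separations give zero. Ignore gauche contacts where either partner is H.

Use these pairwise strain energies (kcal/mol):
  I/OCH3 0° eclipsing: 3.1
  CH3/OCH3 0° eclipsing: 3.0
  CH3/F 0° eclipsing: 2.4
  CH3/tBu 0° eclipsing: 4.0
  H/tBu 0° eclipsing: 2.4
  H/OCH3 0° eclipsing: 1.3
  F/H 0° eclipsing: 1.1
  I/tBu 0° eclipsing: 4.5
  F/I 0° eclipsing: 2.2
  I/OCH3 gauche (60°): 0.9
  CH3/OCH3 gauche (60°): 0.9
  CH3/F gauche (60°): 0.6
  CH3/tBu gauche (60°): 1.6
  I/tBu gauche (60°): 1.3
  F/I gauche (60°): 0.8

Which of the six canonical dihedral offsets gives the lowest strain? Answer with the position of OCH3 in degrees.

OCH3 at 0° is eclipsed. CH3 at 0° is eclipsed with OCH3 at 0° (3.0); I at 120° is eclipsed with tBu at 120° (4.5); H at 240° is eclipsed with F at 240° (1.1). Total 8.6 kcal/mol.
OCH3 at 60° is staggered. CH3 at 0° is gauche with OCH3 at 60° (0.9); CH3 at 0° is gauche with F at 300° (0.6); I at 120° is gauche with OCH3 at 60° (0.9); I at 120° is gauche with tBu at 180° (1.3). Total 3.7 kcal/mol.
OCH3 at 120° is eclipsed. CH3 at 0° is eclipsed with F at 0° (2.4); I at 120° is eclipsed with OCH3 at 120° (3.1); H at 240° is eclipsed with tBu at 240° (2.4). Total 7.9 kcal/mol.
OCH3 at 180° is staggered. CH3 at 0° is gauche with tBu at 300° (1.6); CH3 at 0° is gauche with F at 60° (0.6); I at 120° is gauche with OCH3 at 180° (0.9); I at 120° is gauche with F at 60° (0.8). Total 3.9 kcal/mol.
OCH3 at 240° is eclipsed. CH3 at 0° is eclipsed with tBu at 0° (4.0); I at 120° is eclipsed with F at 120° (2.2); H at 240° is eclipsed with OCH3 at 240° (1.3). Total 7.5 kcal/mol.
OCH3 at 300° is staggered. CH3 at 0° is gauche with OCH3 at 300° (0.9); CH3 at 0° is gauche with tBu at 60° (1.6); I at 120° is gauche with tBu at 60° (1.3); I at 120° is gauche with F at 180° (0.8). Total 4.6 kcal/mol.
The minimum (3.7 kcal/mol) occurs with OCH3 at 60°.

60°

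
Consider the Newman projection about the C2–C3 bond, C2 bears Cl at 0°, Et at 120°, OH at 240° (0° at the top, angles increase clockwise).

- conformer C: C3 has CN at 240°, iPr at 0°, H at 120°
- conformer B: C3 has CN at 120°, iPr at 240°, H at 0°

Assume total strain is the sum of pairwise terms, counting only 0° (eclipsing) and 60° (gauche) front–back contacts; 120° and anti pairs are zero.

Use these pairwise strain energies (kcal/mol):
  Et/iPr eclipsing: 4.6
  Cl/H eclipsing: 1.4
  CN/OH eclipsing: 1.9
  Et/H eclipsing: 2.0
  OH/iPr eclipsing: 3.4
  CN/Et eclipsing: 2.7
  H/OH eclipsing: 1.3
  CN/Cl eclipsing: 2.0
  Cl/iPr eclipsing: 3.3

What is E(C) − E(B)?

C (eclipsed): Cl–iPr eclipsed, Et–H eclipsed, OH–CN eclipsed; 3.3 + 2.0 + 1.9 = 7.2 kcal/mol.
B (eclipsed): Cl–H eclipsed, Et–CN eclipsed, OH–iPr eclipsed; 1.4 + 2.7 + 3.4 = 7.5 kcal/mol.
E(C) − E(B) = 7.2 − 7.5 = -0.3 kcal/mol.

-0.3 kcal/mol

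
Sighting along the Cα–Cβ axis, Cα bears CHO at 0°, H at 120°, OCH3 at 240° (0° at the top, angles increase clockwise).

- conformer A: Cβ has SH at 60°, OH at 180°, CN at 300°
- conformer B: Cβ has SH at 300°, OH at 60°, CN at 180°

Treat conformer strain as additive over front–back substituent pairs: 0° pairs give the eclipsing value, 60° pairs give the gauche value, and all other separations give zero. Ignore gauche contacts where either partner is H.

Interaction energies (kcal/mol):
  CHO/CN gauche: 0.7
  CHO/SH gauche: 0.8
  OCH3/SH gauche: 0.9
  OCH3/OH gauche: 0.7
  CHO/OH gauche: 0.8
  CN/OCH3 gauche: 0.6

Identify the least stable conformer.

B

A (staggered): CHO–SH gauche, CHO–CN gauche, OCH3–OH gauche, OCH3–CN gauche; 0.8 + 0.7 + 0.7 + 0.6 = 2.8 kcal/mol.
B (staggered): CHO–SH gauche, CHO–OH gauche, OCH3–SH gauche, OCH3–CN gauche; 0.8 + 0.8 + 0.9 + 0.6 = 3.1 kcal/mol.
B has the highest total (3.1 kcal/mol).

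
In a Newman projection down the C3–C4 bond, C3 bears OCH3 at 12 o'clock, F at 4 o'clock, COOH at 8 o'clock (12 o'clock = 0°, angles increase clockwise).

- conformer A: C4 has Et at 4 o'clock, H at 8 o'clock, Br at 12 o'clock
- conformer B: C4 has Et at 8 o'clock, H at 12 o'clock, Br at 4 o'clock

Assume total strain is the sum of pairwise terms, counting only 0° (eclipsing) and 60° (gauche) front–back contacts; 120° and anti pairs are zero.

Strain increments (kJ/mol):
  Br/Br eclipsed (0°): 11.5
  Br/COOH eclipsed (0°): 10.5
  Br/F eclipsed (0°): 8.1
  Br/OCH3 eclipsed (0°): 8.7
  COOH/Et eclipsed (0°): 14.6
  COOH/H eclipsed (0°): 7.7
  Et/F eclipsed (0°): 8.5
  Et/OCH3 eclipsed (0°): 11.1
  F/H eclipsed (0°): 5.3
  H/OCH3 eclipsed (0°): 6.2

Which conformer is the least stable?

A (eclipsed): OCH3(0°)/Br(0°) eclipsed 8.7; F(120°)/Et(120°) eclipsed 8.5; COOH(240°)/H(240°) eclipsed 7.7 → 24.9 kJ/mol.
B (eclipsed): OCH3(0°)/H(0°) eclipsed 6.2; F(120°)/Br(120°) eclipsed 8.1; COOH(240°)/Et(240°) eclipsed 14.6 → 28.9 kJ/mol.
B has the highest total (28.9 kJ/mol).

B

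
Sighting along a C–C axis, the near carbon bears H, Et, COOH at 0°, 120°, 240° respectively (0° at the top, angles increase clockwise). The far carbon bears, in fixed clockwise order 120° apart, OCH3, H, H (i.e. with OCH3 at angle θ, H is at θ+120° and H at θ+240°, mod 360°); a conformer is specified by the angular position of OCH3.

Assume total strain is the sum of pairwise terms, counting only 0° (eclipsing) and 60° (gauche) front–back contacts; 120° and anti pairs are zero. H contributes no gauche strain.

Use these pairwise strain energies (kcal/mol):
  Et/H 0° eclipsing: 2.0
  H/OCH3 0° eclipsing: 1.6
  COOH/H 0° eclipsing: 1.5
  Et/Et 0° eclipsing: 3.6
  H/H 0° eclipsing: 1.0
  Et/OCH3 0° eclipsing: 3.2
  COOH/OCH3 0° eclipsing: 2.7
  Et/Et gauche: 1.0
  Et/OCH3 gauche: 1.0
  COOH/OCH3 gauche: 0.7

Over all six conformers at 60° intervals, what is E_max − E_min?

5.0 kcal/mol

OCH3 at 0° (eclipsed): H–OCH3 eclipsed, Et–H eclipsed, COOH–H eclipsed; 1.6 + 2.0 + 1.5 = 5.1 kcal/mol.
OCH3 at 60° (staggered): Et–OCH3 gauche; 1.0 = 1.0 kcal/mol.
OCH3 at 120° (eclipsed): H–H eclipsed, Et–OCH3 eclipsed, COOH–H eclipsed; 1.0 + 3.2 + 1.5 = 5.7 kcal/mol.
OCH3 at 180° (staggered): Et–OCH3 gauche, COOH–OCH3 gauche; 1.0 + 0.7 = 1.7 kcal/mol.
OCH3 at 240° (eclipsed): H–H eclipsed, Et–H eclipsed, COOH–OCH3 eclipsed; 1.0 + 2.0 + 2.7 = 5.7 kcal/mol.
OCH3 at 300° (staggered): COOH–OCH3 gauche; 0.7 = 0.7 kcal/mol.
Max at 120° (5.7 kcal/mol), min at 300° (0.7 kcal/mol); barrier = 5.0 kcal/mol.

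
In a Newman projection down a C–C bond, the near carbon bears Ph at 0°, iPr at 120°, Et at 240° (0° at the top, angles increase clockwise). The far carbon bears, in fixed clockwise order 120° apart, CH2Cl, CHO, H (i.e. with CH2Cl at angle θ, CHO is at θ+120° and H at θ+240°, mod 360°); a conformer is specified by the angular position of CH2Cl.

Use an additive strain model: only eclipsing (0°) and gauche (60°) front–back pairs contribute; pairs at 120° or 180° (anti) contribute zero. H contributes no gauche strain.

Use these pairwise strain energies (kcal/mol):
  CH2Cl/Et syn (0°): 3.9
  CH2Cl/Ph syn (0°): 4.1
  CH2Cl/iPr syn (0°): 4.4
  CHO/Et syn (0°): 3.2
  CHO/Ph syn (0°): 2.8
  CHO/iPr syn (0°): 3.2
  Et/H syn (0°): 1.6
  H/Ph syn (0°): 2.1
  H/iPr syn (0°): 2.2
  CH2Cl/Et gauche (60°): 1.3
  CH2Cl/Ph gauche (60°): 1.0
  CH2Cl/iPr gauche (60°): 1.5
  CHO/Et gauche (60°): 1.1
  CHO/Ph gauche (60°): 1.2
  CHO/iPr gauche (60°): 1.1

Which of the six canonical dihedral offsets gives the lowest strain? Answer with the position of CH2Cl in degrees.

CH2Cl at 0° (eclipsed): Ph–CH2Cl eclipsed, iPr–CHO eclipsed, Et–H eclipsed; 4.1 + 3.2 + 1.6 = 8.9 kcal/mol.
CH2Cl at 60° (staggered): Ph–CH2Cl gauche, iPr–CH2Cl gauche, iPr–CHO gauche, Et–CHO gauche; 1.0 + 1.5 + 1.1 + 1.1 = 4.7 kcal/mol.
CH2Cl at 120° (eclipsed): Ph–H eclipsed, iPr–CH2Cl eclipsed, Et–CHO eclipsed; 2.1 + 4.4 + 3.2 = 9.7 kcal/mol.
CH2Cl at 180° (staggered): Ph–CHO gauche, iPr–CH2Cl gauche, Et–CH2Cl gauche, Et–CHO gauche; 1.2 + 1.5 + 1.3 + 1.1 = 5.1 kcal/mol.
CH2Cl at 240° (eclipsed): Ph–CHO eclipsed, iPr–H eclipsed, Et–CH2Cl eclipsed; 2.8 + 2.2 + 3.9 = 8.9 kcal/mol.
CH2Cl at 300° (staggered): Ph–CH2Cl gauche, Ph–CHO gauche, iPr–CHO gauche, Et–CH2Cl gauche; 1.0 + 1.2 + 1.1 + 1.3 = 4.6 kcal/mol.
The minimum (4.6 kcal/mol) occurs with CH2Cl at 300°.

300°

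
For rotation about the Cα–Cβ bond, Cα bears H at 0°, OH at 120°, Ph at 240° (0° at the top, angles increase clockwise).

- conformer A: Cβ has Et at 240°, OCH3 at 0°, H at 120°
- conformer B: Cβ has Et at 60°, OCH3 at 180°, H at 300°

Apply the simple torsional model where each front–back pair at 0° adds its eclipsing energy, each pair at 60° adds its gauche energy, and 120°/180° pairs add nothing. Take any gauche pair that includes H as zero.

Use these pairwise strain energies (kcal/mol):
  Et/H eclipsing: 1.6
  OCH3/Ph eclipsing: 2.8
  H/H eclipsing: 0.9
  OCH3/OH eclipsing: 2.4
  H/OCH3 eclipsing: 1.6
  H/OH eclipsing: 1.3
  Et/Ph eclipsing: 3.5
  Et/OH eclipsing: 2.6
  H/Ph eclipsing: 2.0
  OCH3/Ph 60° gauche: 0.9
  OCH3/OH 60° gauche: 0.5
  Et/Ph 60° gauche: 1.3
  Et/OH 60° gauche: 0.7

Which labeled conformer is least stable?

A

A is eclipsed. H at 0° is eclipsed with OCH3 at 0° (1.6); OH at 120° is eclipsed with H at 120° (1.3); Ph at 240° is eclipsed with Et at 240° (3.5). Total 6.4 kcal/mol.
B is staggered. OH at 120° is gauche with Et at 60° (0.7); OH at 120° is gauche with OCH3 at 180° (0.5); Ph at 240° is gauche with OCH3 at 180° (0.9). Total 2.1 kcal/mol.
A has the highest total (6.4 kcal/mol).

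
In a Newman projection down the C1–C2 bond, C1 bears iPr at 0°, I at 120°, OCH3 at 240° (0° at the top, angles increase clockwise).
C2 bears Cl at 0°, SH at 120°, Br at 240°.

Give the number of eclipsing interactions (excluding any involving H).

Non-H eclipsing pairs: iPr(0°)/Cl(0°); I(120°)/SH(120°); OCH3(240°)/Br(240°) — 3 interactions.

3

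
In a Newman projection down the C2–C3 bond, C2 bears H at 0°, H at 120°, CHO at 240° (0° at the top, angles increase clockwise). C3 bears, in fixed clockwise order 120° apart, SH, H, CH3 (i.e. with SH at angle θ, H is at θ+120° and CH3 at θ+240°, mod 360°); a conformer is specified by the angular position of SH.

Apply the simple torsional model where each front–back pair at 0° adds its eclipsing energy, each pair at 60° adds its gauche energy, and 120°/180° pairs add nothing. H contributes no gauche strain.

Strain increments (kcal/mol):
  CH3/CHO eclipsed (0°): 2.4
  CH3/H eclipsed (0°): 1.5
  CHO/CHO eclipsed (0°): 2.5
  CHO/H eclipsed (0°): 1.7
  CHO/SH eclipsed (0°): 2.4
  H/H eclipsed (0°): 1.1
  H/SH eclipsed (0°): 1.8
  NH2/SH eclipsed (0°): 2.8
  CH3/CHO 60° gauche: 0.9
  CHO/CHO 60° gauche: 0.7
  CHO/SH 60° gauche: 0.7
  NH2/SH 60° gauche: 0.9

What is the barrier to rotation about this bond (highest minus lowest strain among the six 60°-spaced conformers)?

4.6 kcal/mol

SH at 0° (eclipsed): H(0°)/SH(0°) eclipsed 1.8; H(120°)/H(120°) eclipsed 1.1; CHO(240°)/CH3(240°) eclipsed 2.4 → 5.3 kcal/mol.
SH at 60° (staggered): CHO(240°)/CH3(300°) gauche 0.9 → 0.9 kcal/mol.
SH at 120° (eclipsed): H(0°)/CH3(0°) eclipsed 1.5; H(120°)/SH(120°) eclipsed 1.8; CHO(240°)/H(240°) eclipsed 1.7 → 5.0 kcal/mol.
SH at 180° (staggered): CHO(240°)/SH(180°) gauche 0.7 → 0.7 kcal/mol.
SH at 240° (eclipsed): H(0°)/H(0°) eclipsed 1.1; H(120°)/CH3(120°) eclipsed 1.5; CHO(240°)/SH(240°) eclipsed 2.4 → 5.0 kcal/mol.
SH at 300° (staggered): CHO(240°)/SH(300°) gauche 0.7; CHO(240°)/CH3(180°) gauche 0.9 → 1.6 kcal/mol.
Max at 0° (5.3 kcal/mol), min at 180° (0.7 kcal/mol); barrier = 4.6 kcal/mol.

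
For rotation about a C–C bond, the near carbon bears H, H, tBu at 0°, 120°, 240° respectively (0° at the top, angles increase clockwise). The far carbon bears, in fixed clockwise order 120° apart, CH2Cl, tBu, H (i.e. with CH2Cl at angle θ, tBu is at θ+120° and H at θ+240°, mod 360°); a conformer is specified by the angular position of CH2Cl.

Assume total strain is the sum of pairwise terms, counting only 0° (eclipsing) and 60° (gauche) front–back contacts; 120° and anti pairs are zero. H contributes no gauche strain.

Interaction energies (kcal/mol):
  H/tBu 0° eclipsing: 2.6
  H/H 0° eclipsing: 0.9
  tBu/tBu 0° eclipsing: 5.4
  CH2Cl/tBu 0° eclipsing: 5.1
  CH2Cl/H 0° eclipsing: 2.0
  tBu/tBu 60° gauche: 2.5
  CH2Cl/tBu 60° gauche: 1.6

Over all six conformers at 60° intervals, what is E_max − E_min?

7.0 kcal/mol

CH2Cl at 0° is eclipsed. H at 0° is eclipsed with CH2Cl at 0° (2.0); H at 120° is eclipsed with tBu at 120° (2.6); tBu at 240° is eclipsed with H at 240° (2.6). Total 7.2 kcal/mol.
CH2Cl at 60° is staggered. tBu at 240° is gauche with tBu at 180° (2.5). Total 2.5 kcal/mol.
CH2Cl at 120° is eclipsed. H at 0° is eclipsed with H at 0° (0.9); H at 120° is eclipsed with CH2Cl at 120° (2.0); tBu at 240° is eclipsed with tBu at 240° (5.4). Total 8.3 kcal/mol.
CH2Cl at 180° is staggered. tBu at 240° is gauche with CH2Cl at 180° (1.6); tBu at 240° is gauche with tBu at 300° (2.5). Total 4.1 kcal/mol.
CH2Cl at 240° is eclipsed. H at 0° is eclipsed with tBu at 0° (2.6); H at 120° is eclipsed with H at 120° (0.9); tBu at 240° is eclipsed with CH2Cl at 240° (5.1). Total 8.6 kcal/mol.
CH2Cl at 300° is staggered. tBu at 240° is gauche with CH2Cl at 300° (1.6). Total 1.6 kcal/mol.
Max at 240° (8.6 kcal/mol), min at 300° (1.6 kcal/mol); barrier = 7.0 kcal/mol.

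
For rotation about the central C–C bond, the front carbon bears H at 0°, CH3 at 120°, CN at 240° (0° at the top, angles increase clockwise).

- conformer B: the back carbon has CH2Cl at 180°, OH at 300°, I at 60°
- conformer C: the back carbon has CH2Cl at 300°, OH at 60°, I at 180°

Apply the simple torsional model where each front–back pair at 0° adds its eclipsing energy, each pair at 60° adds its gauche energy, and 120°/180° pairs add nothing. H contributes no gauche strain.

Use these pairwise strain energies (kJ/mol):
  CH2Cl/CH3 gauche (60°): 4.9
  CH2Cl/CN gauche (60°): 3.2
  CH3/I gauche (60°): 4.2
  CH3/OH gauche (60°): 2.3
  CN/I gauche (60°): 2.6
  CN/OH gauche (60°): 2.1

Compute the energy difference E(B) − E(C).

B (staggered): CH3–CH2Cl gauche, CH3–I gauche, CN–CH2Cl gauche, CN–OH gauche; 4.9 + 4.2 + 3.2 + 2.1 = 14.4 kJ/mol.
C (staggered): CH3–OH gauche, CH3–I gauche, CN–CH2Cl gauche, CN–I gauche; 2.3 + 4.2 + 3.2 + 2.6 = 12.3 kJ/mol.
E(B) − E(C) = 14.4 − 12.3 = +2.1 kJ/mol.

+2.1 kJ/mol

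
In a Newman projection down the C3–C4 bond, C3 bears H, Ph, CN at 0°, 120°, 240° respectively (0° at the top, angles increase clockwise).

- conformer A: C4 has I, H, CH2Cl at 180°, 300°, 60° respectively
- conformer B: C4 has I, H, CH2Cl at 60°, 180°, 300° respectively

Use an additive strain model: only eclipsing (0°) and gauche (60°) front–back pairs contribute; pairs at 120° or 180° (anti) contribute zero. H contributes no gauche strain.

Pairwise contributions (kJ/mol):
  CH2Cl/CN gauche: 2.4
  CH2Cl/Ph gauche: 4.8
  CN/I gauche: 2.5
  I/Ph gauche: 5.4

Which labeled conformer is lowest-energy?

B

A (staggered): Ph(120°)/I(180°) gauche 5.4; Ph(120°)/CH2Cl(60°) gauche 4.8; CN(240°)/I(180°) gauche 2.5 → 12.7 kJ/mol.
B (staggered): Ph(120°)/I(60°) gauche 5.4; CN(240°)/CH2Cl(300°) gauche 2.4 → 7.8 kJ/mol.
B has the lowest total (7.8 kJ/mol).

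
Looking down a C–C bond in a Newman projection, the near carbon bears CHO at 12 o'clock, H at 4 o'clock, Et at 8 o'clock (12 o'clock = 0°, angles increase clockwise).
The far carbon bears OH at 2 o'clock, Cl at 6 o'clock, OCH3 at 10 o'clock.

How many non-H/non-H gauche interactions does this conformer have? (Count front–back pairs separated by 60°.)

Non-H gauche pairs: CHO(0°)/OH(60°); CHO(0°)/OCH3(300°); Et(240°)/Cl(180°); Et(240°)/OCH3(300°) — 4 interactions.

4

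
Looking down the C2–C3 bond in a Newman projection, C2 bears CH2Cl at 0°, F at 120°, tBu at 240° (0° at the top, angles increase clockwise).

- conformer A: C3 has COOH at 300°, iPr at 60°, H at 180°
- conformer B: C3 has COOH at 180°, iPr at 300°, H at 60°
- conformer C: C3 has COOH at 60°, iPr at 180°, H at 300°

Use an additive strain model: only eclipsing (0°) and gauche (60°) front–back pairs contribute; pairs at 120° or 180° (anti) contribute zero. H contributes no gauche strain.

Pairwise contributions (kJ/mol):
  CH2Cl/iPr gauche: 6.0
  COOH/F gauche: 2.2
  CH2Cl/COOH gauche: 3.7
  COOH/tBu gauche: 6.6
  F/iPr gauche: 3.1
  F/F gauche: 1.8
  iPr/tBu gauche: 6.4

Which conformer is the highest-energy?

A (staggered): CH2Cl–COOH gauche, CH2Cl–iPr gauche, F–iPr gauche, tBu–COOH gauche; 3.7 + 6.0 + 3.1 + 6.6 = 19.4 kJ/mol.
B (staggered): CH2Cl–iPr gauche, F–COOH gauche, tBu–COOH gauche, tBu–iPr gauche; 6.0 + 2.2 + 6.6 + 6.4 = 21.2 kJ/mol.
C (staggered): CH2Cl–COOH gauche, F–COOH gauche, F–iPr gauche, tBu–iPr gauche; 3.7 + 2.2 + 3.1 + 6.4 = 15.4 kJ/mol.
B has the highest total (21.2 kJ/mol).

B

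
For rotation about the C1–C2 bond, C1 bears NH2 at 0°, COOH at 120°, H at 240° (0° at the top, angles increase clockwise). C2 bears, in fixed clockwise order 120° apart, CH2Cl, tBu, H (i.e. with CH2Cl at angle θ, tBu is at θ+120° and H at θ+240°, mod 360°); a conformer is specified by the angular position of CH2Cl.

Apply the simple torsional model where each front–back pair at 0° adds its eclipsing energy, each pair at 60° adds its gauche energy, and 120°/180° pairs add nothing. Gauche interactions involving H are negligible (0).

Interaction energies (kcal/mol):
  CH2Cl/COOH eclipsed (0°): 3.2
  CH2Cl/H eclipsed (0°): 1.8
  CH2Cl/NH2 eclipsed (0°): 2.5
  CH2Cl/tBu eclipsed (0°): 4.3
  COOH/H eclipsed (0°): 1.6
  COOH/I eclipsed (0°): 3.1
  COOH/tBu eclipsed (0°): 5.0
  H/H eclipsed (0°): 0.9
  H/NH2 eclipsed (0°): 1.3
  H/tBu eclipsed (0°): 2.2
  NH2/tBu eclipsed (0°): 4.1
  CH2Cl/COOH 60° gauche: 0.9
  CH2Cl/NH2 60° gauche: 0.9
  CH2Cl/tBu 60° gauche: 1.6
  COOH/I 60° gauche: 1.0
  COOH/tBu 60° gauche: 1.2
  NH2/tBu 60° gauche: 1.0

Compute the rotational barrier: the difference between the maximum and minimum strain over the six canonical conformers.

6.5 kcal/mol

CH2Cl at 0° (eclipsed): NH2(0°)/CH2Cl(0°) eclipsed 2.5; COOH(120°)/tBu(120°) eclipsed 5.0; H(240°)/H(240°) eclipsed 0.9 → 8.4 kcal/mol.
CH2Cl at 60° (staggered): NH2(0°)/CH2Cl(60°) gauche 0.9; COOH(120°)/CH2Cl(60°) gauche 0.9; COOH(120°)/tBu(180°) gauche 1.2 → 3.0 kcal/mol.
CH2Cl at 120° (eclipsed): NH2(0°)/H(0°) eclipsed 1.3; COOH(120°)/CH2Cl(120°) eclipsed 3.2; H(240°)/tBu(240°) eclipsed 2.2 → 6.7 kcal/mol.
CH2Cl at 180° (staggered): NH2(0°)/tBu(300°) gauche 1.0; COOH(120°)/CH2Cl(180°) gauche 0.9 → 1.9 kcal/mol.
CH2Cl at 240° (eclipsed): NH2(0°)/tBu(0°) eclipsed 4.1; COOH(120°)/H(120°) eclipsed 1.6; H(240°)/CH2Cl(240°) eclipsed 1.8 → 7.5 kcal/mol.
CH2Cl at 300° (staggered): NH2(0°)/CH2Cl(300°) gauche 0.9; NH2(0°)/tBu(60°) gauche 1.0; COOH(120°)/tBu(60°) gauche 1.2 → 3.1 kcal/mol.
Max at 0° (8.4 kcal/mol), min at 180° (1.9 kcal/mol); barrier = 6.5 kcal/mol.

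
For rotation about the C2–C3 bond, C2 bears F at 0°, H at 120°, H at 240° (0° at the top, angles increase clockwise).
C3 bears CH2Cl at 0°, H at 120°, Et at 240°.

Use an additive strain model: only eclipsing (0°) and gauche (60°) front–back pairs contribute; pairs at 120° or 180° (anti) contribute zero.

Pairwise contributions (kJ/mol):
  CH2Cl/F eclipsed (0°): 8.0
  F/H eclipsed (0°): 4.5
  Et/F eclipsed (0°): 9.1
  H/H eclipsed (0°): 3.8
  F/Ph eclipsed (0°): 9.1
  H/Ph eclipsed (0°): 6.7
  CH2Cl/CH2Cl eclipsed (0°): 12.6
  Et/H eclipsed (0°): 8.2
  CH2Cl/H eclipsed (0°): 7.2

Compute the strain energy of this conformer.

This conformer is eclipsed. F at 0° is eclipsed with CH2Cl at 0° (8.0); H at 120° is eclipsed with H at 120° (3.8); H at 240° is eclipsed with Et at 240° (8.2). Total 20.0 kJ/mol.

20.0 kJ/mol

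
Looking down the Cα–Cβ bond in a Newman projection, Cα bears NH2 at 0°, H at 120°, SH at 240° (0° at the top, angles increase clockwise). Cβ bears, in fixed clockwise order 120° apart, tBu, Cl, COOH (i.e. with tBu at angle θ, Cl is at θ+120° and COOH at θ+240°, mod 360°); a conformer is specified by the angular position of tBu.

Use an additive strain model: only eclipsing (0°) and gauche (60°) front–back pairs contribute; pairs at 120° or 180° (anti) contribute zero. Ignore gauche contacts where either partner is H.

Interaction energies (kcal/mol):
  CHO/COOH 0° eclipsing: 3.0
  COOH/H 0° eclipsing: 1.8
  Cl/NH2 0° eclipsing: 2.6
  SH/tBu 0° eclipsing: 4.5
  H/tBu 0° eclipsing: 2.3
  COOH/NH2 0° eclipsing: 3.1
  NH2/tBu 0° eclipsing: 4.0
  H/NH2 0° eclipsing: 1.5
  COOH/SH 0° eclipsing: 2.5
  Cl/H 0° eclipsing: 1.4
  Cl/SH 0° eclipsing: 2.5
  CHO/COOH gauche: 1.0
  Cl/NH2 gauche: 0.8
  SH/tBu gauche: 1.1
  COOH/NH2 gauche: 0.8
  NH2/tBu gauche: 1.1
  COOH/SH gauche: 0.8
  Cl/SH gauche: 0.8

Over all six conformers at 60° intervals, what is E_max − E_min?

5.4 kcal/mol

tBu at 0° is eclipsed. NH2 at 0° is eclipsed with tBu at 0° (4.0); H at 120° is eclipsed with Cl at 120° (1.4); SH at 240° is eclipsed with COOH at 240° (2.5). Total 7.9 kcal/mol.
tBu at 60° is staggered. NH2 at 0° is gauche with tBu at 60° (1.1); NH2 at 0° is gauche with COOH at 300° (0.8); SH at 240° is gauche with Cl at 180° (0.8); SH at 240° is gauche with COOH at 300° (0.8). Total 3.5 kcal/mol.
tBu at 120° is eclipsed. NH2 at 0° is eclipsed with COOH at 0° (3.1); H at 120° is eclipsed with tBu at 120° (2.3); SH at 240° is eclipsed with Cl at 240° (2.5). Total 7.9 kcal/mol.
tBu at 180° is staggered. NH2 at 0° is gauche with Cl at 300° (0.8); NH2 at 0° is gauche with COOH at 60° (0.8); SH at 240° is gauche with tBu at 180° (1.1); SH at 240° is gauche with Cl at 300° (0.8). Total 3.5 kcal/mol.
tBu at 240° is eclipsed. NH2 at 0° is eclipsed with Cl at 0° (2.6); H at 120° is eclipsed with COOH at 120° (1.8); SH at 240° is eclipsed with tBu at 240° (4.5). Total 8.9 kcal/mol.
tBu at 300° is staggered. NH2 at 0° is gauche with tBu at 300° (1.1); NH2 at 0° is gauche with Cl at 60° (0.8); SH at 240° is gauche with tBu at 300° (1.1); SH at 240° is gauche with COOH at 180° (0.8). Total 3.8 kcal/mol.
Max at 240° (8.9 kcal/mol), min at 60° (3.5 kcal/mol); barrier = 5.4 kcal/mol.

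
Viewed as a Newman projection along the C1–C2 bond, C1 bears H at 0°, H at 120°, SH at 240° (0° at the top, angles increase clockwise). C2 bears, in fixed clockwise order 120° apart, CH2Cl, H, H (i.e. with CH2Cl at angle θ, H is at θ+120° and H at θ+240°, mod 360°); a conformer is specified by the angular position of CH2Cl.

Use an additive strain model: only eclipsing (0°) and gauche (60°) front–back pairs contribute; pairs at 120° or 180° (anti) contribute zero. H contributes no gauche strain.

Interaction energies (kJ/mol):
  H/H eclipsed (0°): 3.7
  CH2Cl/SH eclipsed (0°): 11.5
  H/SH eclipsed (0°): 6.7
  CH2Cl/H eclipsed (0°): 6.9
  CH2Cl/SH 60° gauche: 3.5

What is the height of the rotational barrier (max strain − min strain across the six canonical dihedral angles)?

18.9 kJ/mol

CH2Cl at 0° is eclipsed. H at 0° is eclipsed with CH2Cl at 0° (6.9); H at 120° is eclipsed with H at 120° (3.7); SH at 240° is eclipsed with H at 240° (6.7). Total 17.3 kJ/mol.
CH2Cl at 60° (staggered): no non-H gauche contacts → 0.0 kJ/mol.
CH2Cl at 120° is eclipsed. H at 0° is eclipsed with H at 0° (3.7); H at 120° is eclipsed with CH2Cl at 120° (6.9); SH at 240° is eclipsed with H at 240° (6.7). Total 17.3 kJ/mol.
CH2Cl at 180° is staggered. SH at 240° is gauche with CH2Cl at 180° (3.5). Total 3.5 kJ/mol.
CH2Cl at 240° is eclipsed. H at 0° is eclipsed with H at 0° (3.7); H at 120° is eclipsed with H at 120° (3.7); SH at 240° is eclipsed with CH2Cl at 240° (11.5). Total 18.9 kJ/mol.
CH2Cl at 300° is staggered. SH at 240° is gauche with CH2Cl at 300° (3.5). Total 3.5 kJ/mol.
Max at 240° (18.9 kJ/mol), min at 60° (0.0 kJ/mol); barrier = 18.9 kJ/mol.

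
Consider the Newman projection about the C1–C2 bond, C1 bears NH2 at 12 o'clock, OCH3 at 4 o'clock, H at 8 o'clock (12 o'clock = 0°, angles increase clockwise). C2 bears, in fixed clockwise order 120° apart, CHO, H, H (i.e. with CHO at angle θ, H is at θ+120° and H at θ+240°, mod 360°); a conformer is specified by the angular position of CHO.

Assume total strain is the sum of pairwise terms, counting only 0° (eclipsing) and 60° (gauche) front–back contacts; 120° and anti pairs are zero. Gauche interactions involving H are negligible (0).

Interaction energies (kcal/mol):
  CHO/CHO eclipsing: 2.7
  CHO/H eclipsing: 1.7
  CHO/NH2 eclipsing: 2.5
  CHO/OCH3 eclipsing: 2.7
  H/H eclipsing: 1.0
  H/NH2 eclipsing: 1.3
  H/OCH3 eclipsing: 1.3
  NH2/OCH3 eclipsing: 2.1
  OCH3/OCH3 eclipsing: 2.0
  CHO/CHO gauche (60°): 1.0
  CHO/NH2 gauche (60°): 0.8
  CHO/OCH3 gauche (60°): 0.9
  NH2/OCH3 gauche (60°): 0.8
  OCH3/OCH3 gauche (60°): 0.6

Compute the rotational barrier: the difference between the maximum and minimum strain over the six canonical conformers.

CHO at 0° is eclipsed. NH2 at 0° is eclipsed with CHO at 0° (2.5); OCH3 at 120° is eclipsed with H at 120° (1.3); H at 240° is eclipsed with H at 240° (1.0). Total 4.8 kcal/mol.
CHO at 60° is staggered. NH2 at 0° is gauche with CHO at 60° (0.8); OCH3 at 120° is gauche with CHO at 60° (0.9). Total 1.7 kcal/mol.
CHO at 120° is eclipsed. NH2 at 0° is eclipsed with H at 0° (1.3); OCH3 at 120° is eclipsed with CHO at 120° (2.7); H at 240° is eclipsed with H at 240° (1.0). Total 5.0 kcal/mol.
CHO at 180° is staggered. OCH3 at 120° is gauche with CHO at 180° (0.9). Total 0.9 kcal/mol.
CHO at 240° is eclipsed. NH2 at 0° is eclipsed with H at 0° (1.3); OCH3 at 120° is eclipsed with H at 120° (1.3); H at 240° is eclipsed with CHO at 240° (1.7). Total 4.3 kcal/mol.
CHO at 300° is staggered. NH2 at 0° is gauche with CHO at 300° (0.8). Total 0.8 kcal/mol.
Max at 120° (5.0 kcal/mol), min at 300° (0.8 kcal/mol); barrier = 4.2 kcal/mol.

4.2 kcal/mol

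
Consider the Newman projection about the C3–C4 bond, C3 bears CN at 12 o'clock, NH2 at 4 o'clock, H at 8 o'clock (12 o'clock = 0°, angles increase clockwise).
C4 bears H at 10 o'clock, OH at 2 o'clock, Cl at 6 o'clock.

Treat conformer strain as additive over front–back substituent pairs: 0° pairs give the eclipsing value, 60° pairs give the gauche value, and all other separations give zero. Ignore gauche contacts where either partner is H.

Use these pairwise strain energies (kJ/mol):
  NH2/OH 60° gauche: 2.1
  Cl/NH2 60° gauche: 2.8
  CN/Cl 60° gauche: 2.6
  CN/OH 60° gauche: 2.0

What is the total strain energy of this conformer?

6.9 kJ/mol

This conformer is staggered. CN at 0° is gauche with OH at 60° (2.0); NH2 at 120° is gauche with OH at 60° (2.1); NH2 at 120° is gauche with Cl at 180° (2.8). Total 6.9 kJ/mol.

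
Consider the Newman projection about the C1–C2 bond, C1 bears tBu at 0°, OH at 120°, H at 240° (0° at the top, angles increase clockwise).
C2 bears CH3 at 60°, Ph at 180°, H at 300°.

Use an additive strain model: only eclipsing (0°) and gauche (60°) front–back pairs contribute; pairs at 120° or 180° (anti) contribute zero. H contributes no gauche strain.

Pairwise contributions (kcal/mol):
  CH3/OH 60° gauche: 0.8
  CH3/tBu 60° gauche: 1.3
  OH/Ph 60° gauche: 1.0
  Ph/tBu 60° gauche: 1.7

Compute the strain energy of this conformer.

3.1 kcal/mol

This conformer (staggered): tBu(0°)/CH3(60°) gauche 1.3; OH(120°)/CH3(60°) gauche 0.8; OH(120°)/Ph(180°) gauche 1.0 → 3.1 kcal/mol.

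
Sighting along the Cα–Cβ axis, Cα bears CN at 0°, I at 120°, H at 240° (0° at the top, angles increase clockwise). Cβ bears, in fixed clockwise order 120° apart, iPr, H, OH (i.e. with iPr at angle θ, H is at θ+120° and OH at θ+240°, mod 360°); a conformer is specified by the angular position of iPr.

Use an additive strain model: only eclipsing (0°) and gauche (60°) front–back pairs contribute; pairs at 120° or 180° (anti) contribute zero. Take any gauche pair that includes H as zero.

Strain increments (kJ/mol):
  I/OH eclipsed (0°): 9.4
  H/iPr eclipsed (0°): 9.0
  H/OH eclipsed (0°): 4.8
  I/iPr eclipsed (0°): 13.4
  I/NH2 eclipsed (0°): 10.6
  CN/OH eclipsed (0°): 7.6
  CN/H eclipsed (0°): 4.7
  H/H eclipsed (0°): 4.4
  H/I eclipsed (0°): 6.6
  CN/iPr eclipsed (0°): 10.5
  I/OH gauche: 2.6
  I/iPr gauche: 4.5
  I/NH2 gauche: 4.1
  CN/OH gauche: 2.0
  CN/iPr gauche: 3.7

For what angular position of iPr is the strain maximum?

iPr at 0° (eclipsed): CN–iPr eclipsed, I–H eclipsed, H–OH eclipsed; 10.5 + 6.6 + 4.8 = 21.9 kJ/mol.
iPr at 60° (staggered): CN–iPr gauche, CN–OH gauche, I–iPr gauche; 3.7 + 2.0 + 4.5 = 10.2 kJ/mol.
iPr at 120° (eclipsed): CN–OH eclipsed, I–iPr eclipsed, H–H eclipsed; 7.6 + 13.4 + 4.4 = 25.4 kJ/mol.
iPr at 180° (staggered): CN–OH gauche, I–iPr gauche, I–OH gauche; 2.0 + 4.5 + 2.6 = 9.1 kJ/mol.
iPr at 240° (eclipsed): CN–H eclipsed, I–OH eclipsed, H–iPr eclipsed; 4.7 + 9.4 + 9.0 = 23.1 kJ/mol.
iPr at 300° (staggered): CN–iPr gauche, I–OH gauche; 3.7 + 2.6 = 6.3 kJ/mol.
The maximum (25.4 kJ/mol) occurs with iPr at 120°.

120°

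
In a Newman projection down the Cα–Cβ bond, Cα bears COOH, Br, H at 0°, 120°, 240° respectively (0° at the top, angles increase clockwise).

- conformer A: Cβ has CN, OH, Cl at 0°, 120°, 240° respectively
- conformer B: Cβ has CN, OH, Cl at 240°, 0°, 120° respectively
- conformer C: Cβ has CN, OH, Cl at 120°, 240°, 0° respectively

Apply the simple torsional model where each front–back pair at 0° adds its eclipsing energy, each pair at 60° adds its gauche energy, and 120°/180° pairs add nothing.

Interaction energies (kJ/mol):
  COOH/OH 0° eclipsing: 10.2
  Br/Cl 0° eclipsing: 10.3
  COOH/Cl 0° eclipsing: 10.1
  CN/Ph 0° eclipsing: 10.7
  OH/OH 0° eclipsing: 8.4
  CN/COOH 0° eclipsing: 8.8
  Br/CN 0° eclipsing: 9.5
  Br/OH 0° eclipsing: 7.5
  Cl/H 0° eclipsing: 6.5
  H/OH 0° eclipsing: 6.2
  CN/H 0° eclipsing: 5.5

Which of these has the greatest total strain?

A (eclipsed): COOH(0°)/CN(0°) eclipsed 8.8; Br(120°)/OH(120°) eclipsed 7.5; H(240°)/Cl(240°) eclipsed 6.5 → 22.8 kJ/mol.
B (eclipsed): COOH(0°)/OH(0°) eclipsed 10.2; Br(120°)/Cl(120°) eclipsed 10.3; H(240°)/CN(240°) eclipsed 5.5 → 26.0 kJ/mol.
C (eclipsed): COOH(0°)/Cl(0°) eclipsed 10.1; Br(120°)/CN(120°) eclipsed 9.5; H(240°)/OH(240°) eclipsed 6.2 → 25.8 kJ/mol.
B has the highest total (26.0 kJ/mol).

B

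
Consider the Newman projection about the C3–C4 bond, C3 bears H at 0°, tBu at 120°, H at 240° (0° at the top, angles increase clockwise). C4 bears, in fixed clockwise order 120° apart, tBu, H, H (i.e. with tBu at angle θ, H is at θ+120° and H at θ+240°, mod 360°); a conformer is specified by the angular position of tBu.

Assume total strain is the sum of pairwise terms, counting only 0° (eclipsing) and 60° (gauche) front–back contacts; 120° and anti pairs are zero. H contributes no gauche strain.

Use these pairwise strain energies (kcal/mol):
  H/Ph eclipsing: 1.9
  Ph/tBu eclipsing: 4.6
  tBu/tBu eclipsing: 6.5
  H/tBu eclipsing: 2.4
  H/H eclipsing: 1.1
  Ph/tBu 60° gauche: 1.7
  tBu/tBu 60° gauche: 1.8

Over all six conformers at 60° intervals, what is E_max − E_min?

tBu at 0° (eclipsed): H–tBu eclipsed, tBu–H eclipsed, H–H eclipsed; 2.4 + 2.4 + 1.1 = 5.9 kcal/mol.
tBu at 60° (staggered): tBu–tBu gauche; 1.8 = 1.8 kcal/mol.
tBu at 120° (eclipsed): H–H eclipsed, tBu–tBu eclipsed, H–H eclipsed; 1.1 + 6.5 + 1.1 = 8.7 kcal/mol.
tBu at 180° (staggered): tBu–tBu gauche; 1.8 = 1.8 kcal/mol.
tBu at 240° (eclipsed): H–H eclipsed, tBu–H eclipsed, H–tBu eclipsed; 1.1 + 2.4 + 2.4 = 5.9 kcal/mol.
tBu at 300° (staggered): no non-H gauche contacts → 0.0 kcal/mol.
Max at 120° (8.7 kcal/mol), min at 300° (0.0 kcal/mol); barrier = 8.7 kcal/mol.

8.7 kcal/mol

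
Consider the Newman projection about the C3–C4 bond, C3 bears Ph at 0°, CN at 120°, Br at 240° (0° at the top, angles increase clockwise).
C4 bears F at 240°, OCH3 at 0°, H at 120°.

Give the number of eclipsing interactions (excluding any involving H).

Non-H eclipsing pairs: Ph(0°)/OCH3(0°); Br(240°)/F(240°) — 2 interactions.

2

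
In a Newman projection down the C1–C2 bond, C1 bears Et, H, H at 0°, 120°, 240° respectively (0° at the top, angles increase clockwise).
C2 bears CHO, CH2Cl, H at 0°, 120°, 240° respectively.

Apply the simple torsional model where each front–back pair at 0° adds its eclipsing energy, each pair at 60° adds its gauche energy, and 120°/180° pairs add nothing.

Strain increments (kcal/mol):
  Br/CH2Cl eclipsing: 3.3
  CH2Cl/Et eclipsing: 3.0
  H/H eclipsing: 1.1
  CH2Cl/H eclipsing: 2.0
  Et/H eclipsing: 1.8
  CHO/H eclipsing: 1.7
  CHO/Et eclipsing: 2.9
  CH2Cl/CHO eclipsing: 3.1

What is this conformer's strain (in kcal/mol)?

6.0 kcal/mol

This conformer (eclipsed): Et(0°)/CHO(0°) eclipsed 2.9; H(120°)/CH2Cl(120°) eclipsed 2.0; H(240°)/H(240°) eclipsed 1.1 → 6.0 kcal/mol.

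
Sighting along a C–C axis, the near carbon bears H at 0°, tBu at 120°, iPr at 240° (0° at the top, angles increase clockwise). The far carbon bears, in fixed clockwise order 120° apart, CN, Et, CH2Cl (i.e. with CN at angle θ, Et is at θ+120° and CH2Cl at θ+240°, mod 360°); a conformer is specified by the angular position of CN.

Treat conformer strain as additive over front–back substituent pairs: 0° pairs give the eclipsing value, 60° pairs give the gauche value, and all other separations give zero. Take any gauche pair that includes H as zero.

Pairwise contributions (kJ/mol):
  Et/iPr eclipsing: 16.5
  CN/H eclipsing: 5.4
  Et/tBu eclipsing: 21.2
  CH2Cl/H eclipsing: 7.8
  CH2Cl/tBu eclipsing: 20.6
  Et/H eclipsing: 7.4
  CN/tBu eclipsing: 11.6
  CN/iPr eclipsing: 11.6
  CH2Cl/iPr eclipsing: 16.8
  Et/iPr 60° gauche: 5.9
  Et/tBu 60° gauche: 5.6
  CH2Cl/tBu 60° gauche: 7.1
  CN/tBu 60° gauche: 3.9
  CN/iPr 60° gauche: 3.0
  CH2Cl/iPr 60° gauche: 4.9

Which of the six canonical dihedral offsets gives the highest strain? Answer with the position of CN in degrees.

0°

CN at 0° is eclipsed. H at 0° is eclipsed with CN at 0° (5.4); tBu at 120° is eclipsed with Et at 120° (21.2); iPr at 240° is eclipsed with CH2Cl at 240° (16.8). Total 43.4 kJ/mol.
CN at 60° is staggered. tBu at 120° is gauche with CN at 60° (3.9); tBu at 120° is gauche with Et at 180° (5.6); iPr at 240° is gauche with Et at 180° (5.9); iPr at 240° is gauche with CH2Cl at 300° (4.9). Total 20.3 kJ/mol.
CN at 120° is eclipsed. H at 0° is eclipsed with CH2Cl at 0° (7.8); tBu at 120° is eclipsed with CN at 120° (11.6); iPr at 240° is eclipsed with Et at 240° (16.5). Total 35.9 kJ/mol.
CN at 180° is staggered. tBu at 120° is gauche with CN at 180° (3.9); tBu at 120° is gauche with CH2Cl at 60° (7.1); iPr at 240° is gauche with CN at 180° (3.0); iPr at 240° is gauche with Et at 300° (5.9). Total 19.9 kJ/mol.
CN at 240° is eclipsed. H at 0° is eclipsed with Et at 0° (7.4); tBu at 120° is eclipsed with CH2Cl at 120° (20.6); iPr at 240° is eclipsed with CN at 240° (11.6). Total 39.6 kJ/mol.
CN at 300° is staggered. tBu at 120° is gauche with Et at 60° (5.6); tBu at 120° is gauche with CH2Cl at 180° (7.1); iPr at 240° is gauche with CN at 300° (3.0); iPr at 240° is gauche with CH2Cl at 180° (4.9). Total 20.6 kJ/mol.
The maximum (43.4 kJ/mol) occurs with CN at 0°.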